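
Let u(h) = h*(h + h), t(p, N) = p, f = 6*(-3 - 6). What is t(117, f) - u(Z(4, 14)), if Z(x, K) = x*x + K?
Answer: -1683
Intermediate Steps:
Z(x, K) = K + x**2 (Z(x, K) = x**2 + K = K + x**2)
f = -54 (f = 6*(-9) = -54)
u(h) = 2*h**2 (u(h) = h*(2*h) = 2*h**2)
t(117, f) - u(Z(4, 14)) = 117 - 2*(14 + 4**2)**2 = 117 - 2*(14 + 16)**2 = 117 - 2*30**2 = 117 - 2*900 = 117 - 1*1800 = 117 - 1800 = -1683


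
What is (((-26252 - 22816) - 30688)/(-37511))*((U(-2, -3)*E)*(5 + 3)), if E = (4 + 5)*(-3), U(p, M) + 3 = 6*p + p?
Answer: 292864032/37511 ≈ 7807.4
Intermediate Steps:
U(p, M) = -3 + 7*p (U(p, M) = -3 + (6*p + p) = -3 + 7*p)
E = -27 (E = 9*(-3) = -27)
(((-26252 - 22816) - 30688)/(-37511))*((U(-2, -3)*E)*(5 + 3)) = (((-26252 - 22816) - 30688)/(-37511))*(((-3 + 7*(-2))*(-27))*(5 + 3)) = ((-49068 - 30688)*(-1/37511))*(((-3 - 14)*(-27))*8) = (-79756*(-1/37511))*(-17*(-27)*8) = 79756*(459*8)/37511 = (79756/37511)*3672 = 292864032/37511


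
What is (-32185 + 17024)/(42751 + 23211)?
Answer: -15161/65962 ≈ -0.22984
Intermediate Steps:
(-32185 + 17024)/(42751 + 23211) = -15161/65962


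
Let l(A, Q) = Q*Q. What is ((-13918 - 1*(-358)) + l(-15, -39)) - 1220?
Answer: -13259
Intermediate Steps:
l(A, Q) = Q**2
((-13918 - 1*(-358)) + l(-15, -39)) - 1220 = ((-13918 - 1*(-358)) + (-39)**2) - 1220 = ((-13918 + 358) + 1521) - 1220 = (-13560 + 1521) - 1220 = -12039 - 1220 = -13259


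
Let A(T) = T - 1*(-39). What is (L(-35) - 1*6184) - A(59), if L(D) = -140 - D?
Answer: -6387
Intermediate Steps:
A(T) = 39 + T (A(T) = T + 39 = 39 + T)
(L(-35) - 1*6184) - A(59) = ((-140 - 1*(-35)) - 1*6184) - (39 + 59) = ((-140 + 35) - 6184) - 1*98 = (-105 - 6184) - 98 = -6289 - 98 = -6387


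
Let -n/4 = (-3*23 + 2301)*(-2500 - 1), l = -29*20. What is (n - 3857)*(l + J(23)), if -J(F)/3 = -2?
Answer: -12814590754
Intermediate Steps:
J(F) = 6 (J(F) = -3*(-2) = 6)
l = -580
n = 22328928 (n = -4*(-3*23 + 2301)*(-2500 - 1) = -4*(-69 + 2301)*(-2501) = -8928*(-2501) = -4*(-5582232) = 22328928)
(n - 3857)*(l + J(23)) = (22328928 - 3857)*(-580 + 6) = 22325071*(-574) = -12814590754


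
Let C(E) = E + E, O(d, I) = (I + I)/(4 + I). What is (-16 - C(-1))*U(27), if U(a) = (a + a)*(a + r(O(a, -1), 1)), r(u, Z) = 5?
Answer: -24192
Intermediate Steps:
O(d, I) = 2*I/(4 + I) (O(d, I) = (2*I)/(4 + I) = 2*I/(4 + I))
U(a) = 2*a*(5 + a) (U(a) = (a + a)*(a + 5) = (2*a)*(5 + a) = 2*a*(5 + a))
C(E) = 2*E
(-16 - C(-1))*U(27) = (-16 - 2*(-1))*(2*27*(5 + 27)) = (-16 - 1*(-2))*(2*27*32) = (-16 + 2)*1728 = -14*1728 = -24192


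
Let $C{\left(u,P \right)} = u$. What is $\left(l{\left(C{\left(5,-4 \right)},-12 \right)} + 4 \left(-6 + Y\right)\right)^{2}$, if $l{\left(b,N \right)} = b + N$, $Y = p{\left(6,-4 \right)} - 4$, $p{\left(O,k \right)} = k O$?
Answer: $20449$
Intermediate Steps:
$p{\left(O,k \right)} = O k$
$Y = -28$ ($Y = 6 \left(-4\right) - 4 = -24 - 4 = -28$)
$l{\left(b,N \right)} = N + b$
$\left(l{\left(C{\left(5,-4 \right)},-12 \right)} + 4 \left(-6 + Y\right)\right)^{2} = \left(\left(-12 + 5\right) + 4 \left(-6 - 28\right)\right)^{2} = \left(-7 + 4 \left(-34\right)\right)^{2} = \left(-7 - 136\right)^{2} = \left(-143\right)^{2} = 20449$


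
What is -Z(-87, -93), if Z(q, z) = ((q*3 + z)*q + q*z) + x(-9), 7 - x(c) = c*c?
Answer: -38815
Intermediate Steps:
x(c) = 7 - c² (x(c) = 7 - c*c = 7 - c²)
Z(q, z) = -74 + q*z + q*(z + 3*q) (Z(q, z) = ((q*3 + z)*q + q*z) + (7 - 1*(-9)²) = ((3*q + z)*q + q*z) + (7 - 1*81) = ((z + 3*q)*q + q*z) + (7 - 81) = (q*(z + 3*q) + q*z) - 74 = (q*z + q*(z + 3*q)) - 74 = -74 + q*z + q*(z + 3*q))
-Z(-87, -93) = -(-74 + 3*(-87)² + 2*(-87)*(-93)) = -(-74 + 3*7569 + 16182) = -(-74 + 22707 + 16182) = -1*38815 = -38815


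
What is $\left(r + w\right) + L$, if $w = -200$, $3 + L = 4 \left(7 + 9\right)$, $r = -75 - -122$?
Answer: $-92$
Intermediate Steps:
$r = 47$ ($r = -75 + 122 = 47$)
$L = 61$ ($L = -3 + 4 \left(7 + 9\right) = -3 + 4 \cdot 16 = -3 + 64 = 61$)
$\left(r + w\right) + L = \left(47 - 200\right) + 61 = -153 + 61 = -92$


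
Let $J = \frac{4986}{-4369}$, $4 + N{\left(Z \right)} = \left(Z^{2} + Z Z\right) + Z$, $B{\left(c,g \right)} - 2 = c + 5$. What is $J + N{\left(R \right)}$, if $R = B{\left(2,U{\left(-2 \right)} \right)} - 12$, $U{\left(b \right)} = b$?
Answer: $\frac{43073}{4369} \approx 9.8588$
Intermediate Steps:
$B{\left(c,g \right)} = 7 + c$ ($B{\left(c,g \right)} = 2 + \left(c + 5\right) = 2 + \left(5 + c\right) = 7 + c$)
$R = -3$ ($R = \left(7 + 2\right) - 12 = 9 - 12 = -3$)
$N{\left(Z \right)} = -4 + Z + 2 Z^{2}$ ($N{\left(Z \right)} = -4 + \left(\left(Z^{2} + Z Z\right) + Z\right) = -4 + \left(\left(Z^{2} + Z^{2}\right) + Z\right) = -4 + \left(2 Z^{2} + Z\right) = -4 + \left(Z + 2 Z^{2}\right) = -4 + Z + 2 Z^{2}$)
$J = - \frac{4986}{4369}$ ($J = 4986 \left(- \frac{1}{4369}\right) = - \frac{4986}{4369} \approx -1.1412$)
$J + N{\left(R \right)} = - \frac{4986}{4369} - \left(7 - 18\right) = - \frac{4986}{4369} - -11 = - \frac{4986}{4369} + 11 = \frac{43073}{4369}$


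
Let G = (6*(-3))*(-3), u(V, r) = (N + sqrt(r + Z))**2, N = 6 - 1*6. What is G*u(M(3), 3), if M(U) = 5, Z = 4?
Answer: 378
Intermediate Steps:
N = 0 (N = 6 - 6 = 0)
u(V, r) = 4 + r (u(V, r) = (0 + sqrt(r + 4))**2 = (0 + sqrt(4 + r))**2 = (sqrt(4 + r))**2 = 4 + r)
G = 54 (G = -18*(-3) = 54)
G*u(M(3), 3) = 54*(4 + 3) = 54*7 = 378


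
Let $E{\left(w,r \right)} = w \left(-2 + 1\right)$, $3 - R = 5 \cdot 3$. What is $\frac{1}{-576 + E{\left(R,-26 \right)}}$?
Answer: $- \frac{1}{564} \approx -0.0017731$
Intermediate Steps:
$R = -12$ ($R = 3 - 5 \cdot 3 = 3 - 15 = -12$)
$E{\left(w,r \right)} = - w$ ($E{\left(w,r \right)} = w \left(-1\right) = - w$)
$\frac{1}{-576 + E{\left(R,-26 \right)}} = \frac{1}{-576 - -12} = \frac{1}{-576 + 12} = \frac{1}{-564} = - \frac{1}{564}$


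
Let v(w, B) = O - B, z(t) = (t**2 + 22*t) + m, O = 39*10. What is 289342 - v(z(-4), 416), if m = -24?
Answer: 289368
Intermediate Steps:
O = 390
z(t) = -24 + t**2 + 22*t (z(t) = (t**2 + 22*t) - 24 = -24 + t**2 + 22*t)
v(w, B) = 390 - B
289342 - v(z(-4), 416) = 289342 - (390 - 1*416) = 289342 - (390 - 416) = 289342 - 1*(-26) = 289342 + 26 = 289368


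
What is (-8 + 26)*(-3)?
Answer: -54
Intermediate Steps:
(-8 + 26)*(-3) = 18*(-3) = -54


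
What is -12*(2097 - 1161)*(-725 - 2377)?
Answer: 34841664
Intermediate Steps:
-12*(2097 - 1161)*(-725 - 2377) = -11232*(-3102) = -12*(-2903472) = 34841664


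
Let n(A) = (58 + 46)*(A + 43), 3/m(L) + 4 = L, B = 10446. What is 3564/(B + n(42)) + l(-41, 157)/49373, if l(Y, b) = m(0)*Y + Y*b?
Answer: 104828869/1904415356 ≈ 0.055045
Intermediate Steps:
m(L) = 3/(-4 + L)
l(Y, b) = -3*Y/4 + Y*b (l(Y, b) = (3/(-4 + 0))*Y + Y*b = (3/(-4))*Y + Y*b = (3*(-¼))*Y + Y*b = -3*Y/4 + Y*b)
n(A) = 4472 + 104*A (n(A) = 104*(43 + A) = 4472 + 104*A)
3564/(B + n(42)) + l(-41, 157)/49373 = 3564/(10446 + (4472 + 104*42)) + ((¼)*(-41)*(-3 + 4*157))/49373 = 3564/(10446 + (4472 + 4368)) + ((¼)*(-41)*(-3 + 628))*(1/49373) = 3564/(10446 + 8840) + ((¼)*(-41)*625)*(1/49373) = 3564/19286 - 25625/4*1/49373 = 3564*(1/19286) - 25625/197492 = 1782/9643 - 25625/197492 = 104828869/1904415356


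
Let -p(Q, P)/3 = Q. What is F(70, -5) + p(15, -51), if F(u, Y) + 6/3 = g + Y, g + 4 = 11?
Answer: -45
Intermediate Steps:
g = 7 (g = -4 + 11 = 7)
F(u, Y) = 5 + Y (F(u, Y) = -2 + (7 + Y) = 5 + Y)
p(Q, P) = -3*Q
F(70, -5) + p(15, -51) = (5 - 5) - 3*15 = 0 - 45 = -45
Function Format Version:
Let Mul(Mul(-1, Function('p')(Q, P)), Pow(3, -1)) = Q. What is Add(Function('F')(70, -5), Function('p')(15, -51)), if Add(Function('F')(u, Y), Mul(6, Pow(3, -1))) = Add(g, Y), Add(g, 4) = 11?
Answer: -45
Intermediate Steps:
g = 7 (g = Add(-4, 11) = 7)
Function('F')(u, Y) = Add(5, Y) (Function('F')(u, Y) = Add(-2, Add(7, Y)) = Add(5, Y))
Function('p')(Q, P) = Mul(-3, Q)
Add(Function('F')(70, -5), Function('p')(15, -51)) = Add(Add(5, -5), Mul(-3, 15)) = Add(0, -45) = -45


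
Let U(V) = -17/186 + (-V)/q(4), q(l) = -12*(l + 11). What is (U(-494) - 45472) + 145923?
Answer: 140125189/1395 ≈ 1.0045e+5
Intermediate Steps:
q(l) = -132 - 12*l (q(l) = -12*(11 + l) = -132 - 12*l)
U(V) = -17/186 + V/180 (U(V) = -17/186 + (-V)/(-132 - 12*4) = -17*1/186 + (-V)/(-132 - 48) = -17/186 - V/(-180) = -17/186 - V*(-1/180) = -17/186 + V/180)
(U(-494) - 45472) + 145923 = ((-17/186 + (1/180)*(-494)) - 45472) + 145923 = ((-17/186 - 247/90) - 45472) + 145923 = (-3956/1395 - 45472) + 145923 = -63437396/1395 + 145923 = 140125189/1395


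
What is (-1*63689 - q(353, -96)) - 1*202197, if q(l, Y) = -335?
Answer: -265551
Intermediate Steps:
(-1*63689 - q(353, -96)) - 1*202197 = (-1*63689 - 1*(-335)) - 1*202197 = (-63689 + 335) - 202197 = -63354 - 202197 = -265551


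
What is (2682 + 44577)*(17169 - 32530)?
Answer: -725945499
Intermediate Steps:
(2682 + 44577)*(17169 - 32530) = 47259*(-15361) = -725945499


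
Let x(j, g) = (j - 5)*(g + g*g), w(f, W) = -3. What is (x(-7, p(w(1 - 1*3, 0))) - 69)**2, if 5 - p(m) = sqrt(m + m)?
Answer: 22905 - 94248*I*sqrt(6) ≈ 22905.0 - 2.3086e+5*I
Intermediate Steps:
p(m) = 5 - sqrt(2)*sqrt(m) (p(m) = 5 - sqrt(m + m) = 5 - sqrt(2*m) = 5 - sqrt(2)*sqrt(m))
x(j, g) = (-5 + j)*(g + g**2)
(x(-7, p(w(1 - 1*3, 0))) - 69)**2 = ((5 - sqrt(2)*sqrt(-3))*(-5 - 7 - 5*(5 - sqrt(2)*sqrt(-3)) + (5 - sqrt(2)*sqrt(-3))*(-7)) - 69)**2 = ((5 - sqrt(2)*I*sqrt(3))*(-5 - 7 - 5*(5 - sqrt(2)*I*sqrt(3)) + (5 - sqrt(2)*I*sqrt(3))*(-7)) - 69)**2 = ((5 - I*sqrt(6))*(-5 - 7 - 5*(5 - I*sqrt(6)) + (5 - I*sqrt(6))*(-7)) - 69)**2 = ((5 - I*sqrt(6))*(-5 - 7 + (-25 + 5*I*sqrt(6)) + (-35 + 7*I*sqrt(6))) - 69)**2 = ((5 - I*sqrt(6))*(-72 + 12*I*sqrt(6)) - 69)**2 = ((-72 + 12*I*sqrt(6))*(5 - I*sqrt(6)) - 69)**2 = (-69 + (-72 + 12*I*sqrt(6))*(5 - I*sqrt(6)))**2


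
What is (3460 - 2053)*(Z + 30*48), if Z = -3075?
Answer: -2300445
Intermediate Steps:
(3460 - 2053)*(Z + 30*48) = (3460 - 2053)*(-3075 + 30*48) = 1407*(-3075 + 1440) = 1407*(-1635) = -2300445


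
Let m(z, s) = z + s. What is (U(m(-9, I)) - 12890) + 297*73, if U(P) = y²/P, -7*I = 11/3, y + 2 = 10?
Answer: 219607/25 ≈ 8784.3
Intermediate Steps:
y = 8 (y = -2 + 10 = 8)
I = -11/21 (I = -11/(7*3) = -⅐*11/3 = -11/21 ≈ -0.52381)
m(z, s) = s + z
U(P) = 64/P (U(P) = 8²/P = 64/P)
(U(m(-9, I)) - 12890) + 297*73 = (64/(-11/21 - 9) - 12890) + 297*73 = (64/(-200/21) - 12890) + 21681 = (64*(-21/200) - 12890) + 21681 = (-168/25 - 12890) + 21681 = -322418/25 + 21681 = 219607/25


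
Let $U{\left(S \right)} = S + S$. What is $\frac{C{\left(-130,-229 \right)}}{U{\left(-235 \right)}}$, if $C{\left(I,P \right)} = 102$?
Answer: $- \frac{51}{235} \approx -0.21702$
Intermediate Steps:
$U{\left(S \right)} = 2 S$
$\frac{C{\left(-130,-229 \right)}}{U{\left(-235 \right)}} = \frac{102}{2 \left(-235\right)} = \frac{102}{-470} = 102 \left(- \frac{1}{470}\right) = - \frac{51}{235}$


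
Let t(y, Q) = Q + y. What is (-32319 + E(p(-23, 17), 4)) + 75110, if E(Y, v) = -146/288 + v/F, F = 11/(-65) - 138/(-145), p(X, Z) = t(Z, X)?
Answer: 1817957297/42480 ≈ 42796.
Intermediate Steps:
p(X, Z) = X + Z
F = 295/377 (F = 11*(-1/65) - 138*(-1/145) = -11/65 + 138/145 = 295/377 ≈ 0.78249)
E(Y, v) = -73/144 + 377*v/295 (E(Y, v) = -146/288 + v/(295/377) = -146*1/288 + v*(377/295) = -73/144 + 377*v/295)
(-32319 + E(p(-23, 17), 4)) + 75110 = (-32319 + (-73/144 + (377/295)*4)) + 75110 = (-32319 + (-73/144 + 1508/295)) + 75110 = (-32319 + 195617/42480) + 75110 = -1372715503/42480 + 75110 = 1817957297/42480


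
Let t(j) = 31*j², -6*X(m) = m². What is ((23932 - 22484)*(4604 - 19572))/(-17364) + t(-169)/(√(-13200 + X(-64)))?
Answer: 5418416/4341 - 885391*I*√7809/10412 ≈ 1248.2 - 7514.5*I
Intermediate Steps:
X(m) = -m²/6
((23932 - 22484)*(4604 - 19572))/(-17364) + t(-169)/(√(-13200 + X(-64))) = ((23932 - 22484)*(4604 - 19572))/(-17364) + (31*(-169)²)/(√(-13200 - ⅙*(-64)²)) = (1448*(-14968))*(-1/17364) + (31*28561)/(√(-13200 - ⅙*4096)) = -21673664*(-1/17364) + 885391/(√(-13200 - 2048/3)) = 5418416/4341 + 885391/(√(-41648/3)) = 5418416/4341 + 885391/((4*I*√7809/3)) = 5418416/4341 + 885391*(-I*√7809/10412) = 5418416/4341 - 885391*I*√7809/10412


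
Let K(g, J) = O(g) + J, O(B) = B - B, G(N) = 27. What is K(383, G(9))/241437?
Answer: 9/80479 ≈ 0.00011183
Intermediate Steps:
O(B) = 0
K(g, J) = J (K(g, J) = 0 + J = J)
K(383, G(9))/241437 = 27/241437 = 27*(1/241437) = 9/80479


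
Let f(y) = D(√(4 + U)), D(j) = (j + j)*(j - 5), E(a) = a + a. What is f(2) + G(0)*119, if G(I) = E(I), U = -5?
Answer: 2*I*(-5 + I) ≈ -2.0 - 10.0*I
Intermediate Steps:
E(a) = 2*a
D(j) = 2*j*(-5 + j) (D(j) = (2*j)*(-5 + j) = 2*j*(-5 + j))
f(y) = 2*I*(-5 + I) (f(y) = 2*√(4 - 5)*(-5 + √(4 - 5)) = 2*√(-1)*(-5 + √(-1)) = 2*I*(-5 + I))
G(I) = 2*I
f(2) + G(0)*119 = 2*I*(-5 + I) + (2*0)*119 = 2*I*(-5 + I) + 0*119 = 2*I*(-5 + I) + 0 = 2*I*(-5 + I)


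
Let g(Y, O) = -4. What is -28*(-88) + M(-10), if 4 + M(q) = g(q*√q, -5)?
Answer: 2456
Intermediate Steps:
M(q) = -8 (M(q) = -4 - 4 = -8)
-28*(-88) + M(-10) = -28*(-88) - 8 = 2464 - 8 = 2456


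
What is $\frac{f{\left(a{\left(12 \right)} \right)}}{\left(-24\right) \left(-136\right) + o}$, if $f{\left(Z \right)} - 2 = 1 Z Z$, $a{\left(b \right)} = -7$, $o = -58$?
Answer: $\frac{51}{3206} \approx 0.015908$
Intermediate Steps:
$f{\left(Z \right)} = 2 + Z^{2}$ ($f{\left(Z \right)} = 2 + 1 Z Z = 2 + Z Z = 2 + Z^{2}$)
$\frac{f{\left(a{\left(12 \right)} \right)}}{\left(-24\right) \left(-136\right) + o} = \frac{2 + \left(-7\right)^{2}}{\left(-24\right) \left(-136\right) - 58} = \frac{2 + 49}{3264 - 58} = \frac{51}{3206}$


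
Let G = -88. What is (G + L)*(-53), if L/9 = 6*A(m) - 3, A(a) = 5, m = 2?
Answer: -8215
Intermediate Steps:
L = 243 (L = 9*(6*5 - 3) = 9*(30 - 3) = 9*27 = 243)
(G + L)*(-53) = (-88 + 243)*(-53) = 155*(-53) = -8215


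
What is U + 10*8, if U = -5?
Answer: 75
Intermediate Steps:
U + 10*8 = -5 + 10*8 = -5 + 80 = 75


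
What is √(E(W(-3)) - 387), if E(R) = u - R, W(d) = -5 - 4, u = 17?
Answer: 19*I ≈ 19.0*I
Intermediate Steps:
W(d) = -9
E(R) = 17 - R
√(E(W(-3)) - 387) = √((17 - 1*(-9)) - 387) = √((17 + 9) - 387) = √(26 - 387) = √(-361) = 19*I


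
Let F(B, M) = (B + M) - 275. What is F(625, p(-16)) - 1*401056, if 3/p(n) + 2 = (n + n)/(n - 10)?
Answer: -4007099/10 ≈ -4.0071e+5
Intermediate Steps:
p(n) = 3/(-2 + 2*n/(-10 + n)) (p(n) = 3/(-2 + (n + n)/(n - 10)) = 3/(-2 + (2*n)/(-10 + n)) = 3/(-2 + 2*n/(-10 + n)))
F(B, M) = -275 + B + M
F(625, p(-16)) - 1*401056 = (-275 + 625 + (-3/2 + (3/20)*(-16))) - 1*401056 = (-275 + 625 + (-3/2 - 12/5)) - 401056 = (-275 + 625 - 39/10) - 401056 = 3461/10 - 401056 = -4007099/10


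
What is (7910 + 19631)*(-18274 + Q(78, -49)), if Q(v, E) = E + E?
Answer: -505983252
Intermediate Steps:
Q(v, E) = 2*E
(7910 + 19631)*(-18274 + Q(78, -49)) = (7910 + 19631)*(-18274 + 2*(-49)) = 27541*(-18274 - 98) = 27541*(-18372) = -505983252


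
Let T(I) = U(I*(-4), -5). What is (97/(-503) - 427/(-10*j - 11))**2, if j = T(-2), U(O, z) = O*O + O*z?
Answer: 36265108356/15939820009 ≈ 2.2751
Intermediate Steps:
U(O, z) = O**2 + O*z
T(I) = -4*I*(-5 - 4*I) (T(I) = (I*(-4))*(I*(-4) - 5) = (-4*I)*(-4*I - 5) = (-4*I)*(-5 - 4*I) = -4*I*(-5 - 4*I))
j = 24 (j = 4*(-2)*(5 + 4*(-2)) = 4*(-2)*(5 - 8) = 4*(-2)*(-3) = 24)
(97/(-503) - 427/(-10*j - 11))**2 = (97/(-503) - 427/(-10*24 - 11))**2 = (97*(-1/503) - 427/(-240 - 11))**2 = (-97/503 - 427/(-251))**2 = (-97/503 - 427*(-1/251))**2 = (-97/503 + 427/251)**2 = (190434/126253)**2 = 36265108356/15939820009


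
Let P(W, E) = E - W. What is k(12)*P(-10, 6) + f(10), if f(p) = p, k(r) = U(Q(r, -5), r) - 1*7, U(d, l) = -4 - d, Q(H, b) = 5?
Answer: -246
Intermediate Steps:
k(r) = -16 (k(r) = (-4 - 1*5) - 1*7 = (-4 - 5) - 7 = -9 - 7 = -16)
k(12)*P(-10, 6) + f(10) = -16*(6 - 1*(-10)) + 10 = -16*(6 + 10) + 10 = -16*16 + 10 = -256 + 10 = -246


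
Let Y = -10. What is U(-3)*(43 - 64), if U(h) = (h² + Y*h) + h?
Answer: -756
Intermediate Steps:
U(h) = h² - 9*h (U(h) = (h² - 10*h) + h = h² - 9*h)
U(-3)*(43 - 64) = (-3*(-9 - 3))*(43 - 64) = -3*(-12)*(-21) = 36*(-21) = -756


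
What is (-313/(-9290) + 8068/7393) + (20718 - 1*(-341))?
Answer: 1446429812959/68680970 ≈ 21060.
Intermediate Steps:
(-313/(-9290) + 8068/7393) + (20718 - 1*(-341)) = (-313*(-1/9290) + 8068*(1/7393)) + (20718 + 341) = (313/9290 + 8068/7393) + 21059 = 77265729/68680970 + 21059 = 1446429812959/68680970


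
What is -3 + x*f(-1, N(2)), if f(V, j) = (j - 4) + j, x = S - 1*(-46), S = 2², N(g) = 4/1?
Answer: 197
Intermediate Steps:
N(g) = 4 (N(g) = 4*1 = 4)
S = 4
x = 50 (x = 4 - 1*(-46) = 4 + 46 = 50)
f(V, j) = -4 + 2*j (f(V, j) = (-4 + j) + j = -4 + 2*j)
-3 + x*f(-1, N(2)) = -3 + 50*(-4 + 2*4) = -3 + 50*(-4 + 8) = -3 + 50*4 = -3 + 200 = 197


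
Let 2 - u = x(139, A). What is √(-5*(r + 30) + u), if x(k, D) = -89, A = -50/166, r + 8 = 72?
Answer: I*√379 ≈ 19.468*I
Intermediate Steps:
r = 64 (r = -8 + 72 = 64)
A = -25/83 (A = -50*1/166 = -25/83 ≈ -0.30120)
u = 91 (u = 2 - 1*(-89) = 2 + 89 = 91)
√(-5*(r + 30) + u) = √(-5*(64 + 30) + 91) = √(-5*94 + 91) = √(-470 + 91) = √(-379) = I*√379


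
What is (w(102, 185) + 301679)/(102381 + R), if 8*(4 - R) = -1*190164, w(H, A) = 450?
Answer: 604258/252311 ≈ 2.3949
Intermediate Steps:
R = 47549/2 (R = 4 - (-1)*190164/8 = 4 - ⅛*(-190164) = 4 + 47541/2 = 47549/2 ≈ 23775.)
(w(102, 185) + 301679)/(102381 + R) = (450 + 301679)/(102381 + 47549/2) = 302129/(252311/2) = 302129*(2/252311) = 604258/252311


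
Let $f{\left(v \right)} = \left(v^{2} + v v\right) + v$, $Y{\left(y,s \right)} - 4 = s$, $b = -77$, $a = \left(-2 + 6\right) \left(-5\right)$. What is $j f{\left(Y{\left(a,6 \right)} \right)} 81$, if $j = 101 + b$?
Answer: $408240$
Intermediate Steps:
$a = -20$ ($a = 4 \left(-5\right) = -20$)
$Y{\left(y,s \right)} = 4 + s$
$j = 24$ ($j = 101 - 77 = 24$)
$f{\left(v \right)} = v + 2 v^{2}$ ($f{\left(v \right)} = \left(v^{2} + v^{2}\right) + v = 2 v^{2} + v = v + 2 v^{2}$)
$j f{\left(Y{\left(a,6 \right)} \right)} 81 = 24 \left(4 + 6\right) \left(1 + 2 \left(4 + 6\right)\right) 81 = 24 \cdot 10 \left(1 + 2 \cdot 10\right) 81 = 24 \cdot 10 \left(1 + 20\right) 81 = 24 \cdot 10 \cdot 21 \cdot 81 = 24 \cdot 210 \cdot 81 = 5040 \cdot 81 = 408240$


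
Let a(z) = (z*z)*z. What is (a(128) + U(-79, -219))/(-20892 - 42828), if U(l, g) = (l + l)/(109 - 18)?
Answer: -31806779/966420 ≈ -32.912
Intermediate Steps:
U(l, g) = 2*l/91 (U(l, g) = (2*l)/91 = (2*l)*(1/91) = 2*l/91)
a(z) = z³ (a(z) = z²*z = z³)
(a(128) + U(-79, -219))/(-20892 - 42828) = (128³ + (2/91)*(-79))/(-20892 - 42828) = (2097152 - 158/91)/(-63720) = (190840674/91)*(-1/63720) = -31806779/966420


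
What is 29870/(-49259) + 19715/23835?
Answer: 32623/147777 ≈ 0.22076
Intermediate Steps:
29870/(-49259) + 19715/23835 = 29870*(-1/49259) + 19715*(1/23835) = -29870/49259 + 3943/4767 = 32623/147777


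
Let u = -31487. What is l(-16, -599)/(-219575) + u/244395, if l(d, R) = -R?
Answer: -1412030126/10732606425 ≈ -0.13156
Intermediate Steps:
l(-16, -599)/(-219575) + u/244395 = -1*(-599)/(-219575) - 31487/244395 = 599*(-1/219575) - 31487*1/244395 = -599/219575 - 31487/244395 = -1412030126/10732606425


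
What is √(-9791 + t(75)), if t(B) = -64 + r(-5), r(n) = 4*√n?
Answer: √(-9855 + 4*I*√5) ≈ 0.0451 + 99.272*I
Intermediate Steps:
t(B) = -64 + 4*I*√5 (t(B) = -64 + 4*√(-5) = -64 + 4*(I*√5) = -64 + 4*I*√5)
√(-9791 + t(75)) = √(-9791 + (-64 + 4*I*√5)) = √(-9855 + 4*I*√5)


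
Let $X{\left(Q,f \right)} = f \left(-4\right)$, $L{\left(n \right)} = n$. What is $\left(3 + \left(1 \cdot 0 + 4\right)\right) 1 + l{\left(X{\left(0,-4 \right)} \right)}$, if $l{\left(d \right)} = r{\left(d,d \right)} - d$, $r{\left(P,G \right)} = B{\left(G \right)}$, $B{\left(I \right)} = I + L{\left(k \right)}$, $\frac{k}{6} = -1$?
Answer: $1$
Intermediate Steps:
$k = -6$ ($k = 6 \left(-1\right) = -6$)
$X{\left(Q,f \right)} = - 4 f$
$B{\left(I \right)} = -6 + I$ ($B{\left(I \right)} = I - 6 = -6 + I$)
$r{\left(P,G \right)} = -6 + G$
$l{\left(d \right)} = -6$ ($l{\left(d \right)} = \left(-6 + d\right) - d = -6$)
$\left(3 + \left(1 \cdot 0 + 4\right)\right) 1 + l{\left(X{\left(0,-4 \right)} \right)} = \left(3 + \left(1 \cdot 0 + 4\right)\right) 1 - 6 = \left(3 + \left(0 + 4\right)\right) 1 - 6 = \left(3 + 4\right) 1 - 6 = 7 \cdot 1 - 6 = 7 - 6 = 1$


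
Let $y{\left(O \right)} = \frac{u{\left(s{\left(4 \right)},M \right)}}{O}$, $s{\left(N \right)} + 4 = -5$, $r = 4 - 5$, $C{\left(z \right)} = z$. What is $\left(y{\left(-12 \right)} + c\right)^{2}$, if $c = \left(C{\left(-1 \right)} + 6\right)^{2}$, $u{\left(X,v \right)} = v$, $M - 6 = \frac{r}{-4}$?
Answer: $\frac{1380625}{2304} \approx 599.23$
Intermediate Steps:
$r = -1$
$s{\left(N \right)} = -9$ ($s{\left(N \right)} = -4 - 5 = -9$)
$M = \frac{25}{4}$ ($M = 6 - \frac{1}{-4} = 6 - - \frac{1}{4} = 6 + \frac{1}{4} = \frac{25}{4} \approx 6.25$)
$y{\left(O \right)} = \frac{25}{4 O}$
$c = 25$ ($c = \left(-1 + 6\right)^{2} = 5^{2} = 25$)
$\left(y{\left(-12 \right)} + c\right)^{2} = \left(\frac{25}{4 \left(-12\right)} + 25\right)^{2} = \left(\frac{25}{4} \left(- \frac{1}{12}\right) + 25\right)^{2} = \left(- \frac{25}{48} + 25\right)^{2} = \left(\frac{1175}{48}\right)^{2} = \frac{1380625}{2304}$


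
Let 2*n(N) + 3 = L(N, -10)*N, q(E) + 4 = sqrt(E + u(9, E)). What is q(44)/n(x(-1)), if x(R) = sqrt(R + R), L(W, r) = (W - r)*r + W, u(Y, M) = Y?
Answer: 2*I*(-4 + sqrt(53))/(5*(3*I + 20*sqrt(2))) ≈ 0.0048654 + 0.045872*I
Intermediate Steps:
L(W, r) = W + r*(W - r) (L(W, r) = r*(W - r) + W = W + r*(W - r))
q(E) = -4 + sqrt(9 + E) (q(E) = -4 + sqrt(E + 9) = -4 + sqrt(9 + E))
x(R) = sqrt(2)*sqrt(R) (x(R) = sqrt(2*R) = sqrt(2)*sqrt(R))
n(N) = -3/2 + N*(-100 - 9*N)/2 (n(N) = -3/2 + ((N - 1*(-10)**2 + N*(-10))*N)/2 = -3/2 + ((N - 1*100 - 10*N)*N)/2 = -3/2 + ((N - 100 - 10*N)*N)/2 = -3/2 + ((-100 - 9*N)*N)/2 = -3/2 + (N*(-100 - 9*N))/2 = -3/2 + N*(-100 - 9*N)/2)
q(44)/n(x(-1)) = (-4 + sqrt(9 + 44))/(-3/2 + (sqrt(2)*sqrt(-1))*(-100 - 9*sqrt(2)*sqrt(-1))/2) = (-4 + sqrt(53))/(-3/2 + (sqrt(2)*I)*(-100 - 9*sqrt(2)*I)/2) = (-4 + sqrt(53))/(-3/2 + (I*sqrt(2))*(-100 - 9*I*sqrt(2))/2) = (-4 + sqrt(53))/(-3/2 + I*sqrt(2)*(-100 - 9*I*sqrt(2))/2)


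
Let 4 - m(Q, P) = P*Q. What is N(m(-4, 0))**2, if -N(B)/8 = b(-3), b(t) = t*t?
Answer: 5184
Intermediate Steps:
b(t) = t**2
m(Q, P) = 4 - P*Q
N(B) = -72 (N(B) = -8*(-3)**2 = -8*9 = -72)
N(m(-4, 0))**2 = (-72)**2 = 5184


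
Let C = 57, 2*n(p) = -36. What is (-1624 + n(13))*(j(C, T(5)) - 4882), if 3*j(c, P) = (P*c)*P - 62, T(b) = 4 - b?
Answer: 24056942/3 ≈ 8.0190e+6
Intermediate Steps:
n(p) = -18 (n(p) = (½)*(-36) = -18)
j(c, P) = -62/3 + c*P²/3 (j(c, P) = ((P*c)*P - 62)/3 = (c*P² - 62)/3 = (-62 + c*P²)/3 = -62/3 + c*P²/3)
(-1624 + n(13))*(j(C, T(5)) - 4882) = (-1624 - 18)*((-62/3 + (⅓)*57*(4 - 1*5)²) - 4882) = -1642*((-62/3 + (⅓)*57*(4 - 5)²) - 4882) = -1642*((-62/3 + (⅓)*57*(-1)²) - 4882) = -1642*((-62/3 + (⅓)*57*1) - 4882) = -1642*((-62/3 + 19) - 4882) = -1642*(-5/3 - 4882) = -1642*(-14651/3) = 24056942/3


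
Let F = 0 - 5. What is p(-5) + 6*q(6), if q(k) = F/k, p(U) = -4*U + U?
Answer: 10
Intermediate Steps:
F = -5
p(U) = -3*U
q(k) = -5/k
p(-5) + 6*q(6) = -3*(-5) + 6*(-5/6) = 15 + 6*(-5*⅙) = 15 + 6*(-⅚) = 15 - 5 = 10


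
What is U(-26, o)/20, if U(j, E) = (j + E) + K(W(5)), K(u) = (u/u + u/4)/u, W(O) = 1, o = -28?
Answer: -211/80 ≈ -2.6375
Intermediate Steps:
K(u) = (1 + u/4)/u (K(u) = (1 + u*(¼))/u = (1 + u/4)/u)
U(j, E) = 5/4 + E + j (U(j, E) = (j + E) + (¼)*(4 + 1)/1 = (E + j) + (¼)*1*5 = (E + j) + 5/4 = 5/4 + E + j)
U(-26, o)/20 = (5/4 - 28 - 26)/20 = -211/4*1/20 = -211/80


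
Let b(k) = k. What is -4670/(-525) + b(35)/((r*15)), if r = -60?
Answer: 11159/1260 ≈ 8.8564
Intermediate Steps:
-4670/(-525) + b(35)/((r*15)) = -4670/(-525) + 35/((-60*15)) = -4670*(-1/525) + 35/(-900) = 934/105 + 35*(-1/900) = 934/105 - 7/180 = 11159/1260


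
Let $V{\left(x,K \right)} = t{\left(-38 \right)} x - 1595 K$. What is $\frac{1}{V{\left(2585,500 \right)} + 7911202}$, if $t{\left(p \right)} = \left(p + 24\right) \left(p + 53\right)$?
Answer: $\frac{1}{6570852} \approx 1.5219 \cdot 10^{-7}$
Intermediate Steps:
$t{\left(p \right)} = \left(24 + p\right) \left(53 + p\right)$
$V{\left(x,K \right)} = - 1595 K - 210 x$ ($V{\left(x,K \right)} = \left(1272 + \left(-38\right)^{2} + 77 \left(-38\right)\right) x - 1595 K = \left(1272 + 1444 - 2926\right) x - 1595 K = - 210 x - 1595 K = - 1595 K - 210 x$)
$\frac{1}{V{\left(2585,500 \right)} + 7911202} = \frac{1}{\left(\left(-1595\right) 500 - 542850\right) + 7911202} = \frac{1}{\left(-797500 - 542850\right) + 7911202} = \frac{1}{-1340350 + 7911202} = \frac{1}{6570852}$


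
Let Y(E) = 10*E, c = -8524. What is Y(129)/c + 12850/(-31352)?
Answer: -18747185/33405556 ≈ -0.56120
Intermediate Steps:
Y(129)/c + 12850/(-31352) = (10*129)/(-8524) + 12850/(-31352) = 1290*(-1/8524) + 12850*(-1/31352) = -645/4262 - 6425/15676 = -18747185/33405556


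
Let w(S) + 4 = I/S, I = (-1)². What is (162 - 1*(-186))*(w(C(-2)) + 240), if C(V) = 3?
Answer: 82244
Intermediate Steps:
I = 1
w(S) = -4 + 1/S
(162 - 1*(-186))*(w(C(-2)) + 240) = (162 - 1*(-186))*((-4 + 1/3) + 240) = (162 + 186)*((-4 + ⅓) + 240) = 348*(-11/3 + 240) = 348*(709/3) = 82244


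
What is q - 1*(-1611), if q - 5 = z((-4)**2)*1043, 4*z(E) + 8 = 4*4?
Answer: 3702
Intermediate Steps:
z(E) = 2 (z(E) = -2 + (4*4)/4 = -2 + (1/4)*16 = -2 + 4 = 2)
q = 2091 (q = 5 + 2*1043 = 5 + 2086 = 2091)
q - 1*(-1611) = 2091 - 1*(-1611) = 2091 + 1611 = 3702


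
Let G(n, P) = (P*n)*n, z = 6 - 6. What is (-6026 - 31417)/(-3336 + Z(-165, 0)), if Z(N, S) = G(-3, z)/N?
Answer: 12481/1112 ≈ 11.224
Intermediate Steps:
z = 0
G(n, P) = P*n**2
Z(N, S) = 0 (Z(N, S) = (0*(-3)**2)/N = (0*9)/N = 0/N = 0)
(-6026 - 31417)/(-3336 + Z(-165, 0)) = (-6026 - 31417)/(-3336 + 0) = -37443/(-3336) = -37443*(-1/3336) = 12481/1112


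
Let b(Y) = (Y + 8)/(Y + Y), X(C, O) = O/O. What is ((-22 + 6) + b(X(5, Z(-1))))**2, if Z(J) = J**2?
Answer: 529/4 ≈ 132.25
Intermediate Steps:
X(C, O) = 1
b(Y) = (8 + Y)/(2*Y) (b(Y) = (8 + Y)/((2*Y)) = (8 + Y)*(1/(2*Y)) = (8 + Y)/(2*Y))
((-22 + 6) + b(X(5, Z(-1))))**2 = ((-22 + 6) + (1/2)*(8 + 1)/1)**2 = (-16 + (1/2)*1*9)**2 = (-16 + 9/2)**2 = (-23/2)**2 = 529/4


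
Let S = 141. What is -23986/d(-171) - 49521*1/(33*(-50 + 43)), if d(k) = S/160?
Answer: -293180033/10857 ≈ -27004.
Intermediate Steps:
d(k) = 141/160
-23986/d(-171) - 49521*1/(33*(-50 + 43)) = -23986/141/160 - 49521*1/(33*(-50 + 43)) = -23986*160/141 - 49521/(33*(-7)) = -3837760/141 - 49521/(-231) = -3837760/141 - 49521*(-1/231) = -3837760/141 + 16507/77 = -293180033/10857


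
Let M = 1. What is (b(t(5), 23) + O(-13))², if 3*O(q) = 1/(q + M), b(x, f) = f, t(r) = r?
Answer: 683929/1296 ≈ 527.72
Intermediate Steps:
O(q) = 1/(3*(1 + q)) (O(q) = 1/(3*(q + 1)) = 1/(3*(1 + q)))
(b(t(5), 23) + O(-13))² = (23 + 1/(3*(1 - 13)))² = (23 + (⅓)/(-12))² = (23 + (⅓)*(-1/12))² = (23 - 1/36)² = (827/36)² = 683929/1296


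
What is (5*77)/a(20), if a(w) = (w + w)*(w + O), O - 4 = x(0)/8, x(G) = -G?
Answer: 77/192 ≈ 0.40104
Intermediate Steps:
O = 4 (O = 4 - 1*0/8 = 4 + 0*(⅛) = 4 + 0 = 4)
a(w) = 2*w*(4 + w) (a(w) = (w + w)*(w + 4) = (2*w)*(4 + w) = 2*w*(4 + w))
(5*77)/a(20) = (5*77)/((2*20*(4 + 20))) = 385/((2*20*24)) = 385/960 = 385*(1/960) = 77/192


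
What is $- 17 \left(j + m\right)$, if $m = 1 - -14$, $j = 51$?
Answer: $-1122$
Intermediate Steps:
$m = 15$ ($m = 1 + 14 = 15$)
$- 17 \left(j + m\right) = - 17 \left(51 + 15\right) = \left(-17\right) 66 = -1122$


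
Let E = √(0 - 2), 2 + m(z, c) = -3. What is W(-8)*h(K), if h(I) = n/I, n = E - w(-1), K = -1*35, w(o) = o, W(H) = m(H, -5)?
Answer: ⅐ + I*√2/7 ≈ 0.14286 + 0.20203*I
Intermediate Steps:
m(z, c) = -5 (m(z, c) = -2 - 3 = -5)
W(H) = -5
E = I*√2 (E = √(-2) = I*√2 ≈ 1.4142*I)
K = -35
n = 1 + I*√2 (n = I*√2 - 1*(-1) = I*√2 + 1 = 1 + I*√2 ≈ 1.0 + 1.4142*I)
h(I) = (1 + I*√2)/I
W(-8)*h(K) = -5*(1 + I*√2)/(-35) = -(-1)*(1 + I*√2)/7 = -5*(-1/35 - I*√2/35) = ⅐ + I*√2/7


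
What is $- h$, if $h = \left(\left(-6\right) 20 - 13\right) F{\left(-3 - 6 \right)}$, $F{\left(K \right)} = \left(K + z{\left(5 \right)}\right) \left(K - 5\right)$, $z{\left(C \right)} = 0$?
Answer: $16758$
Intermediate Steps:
$F{\left(K \right)} = K \left(-5 + K\right)$ ($F{\left(K \right)} = \left(K + 0\right) \left(K - 5\right) = K \left(-5 + K\right)$)
$h = -16758$ ($h = \left(\left(-6\right) 20 - 13\right) \left(-3 - 6\right) \left(-5 - 9\right) = \left(-120 - 13\right) \left(- 9 \left(-5 - 9\right)\right) = - 133 \left(\left(-9\right) \left(-14\right)\right) = \left(-133\right) 126 = -16758$)
$- h = \left(-1\right) \left(-16758\right) = 16758$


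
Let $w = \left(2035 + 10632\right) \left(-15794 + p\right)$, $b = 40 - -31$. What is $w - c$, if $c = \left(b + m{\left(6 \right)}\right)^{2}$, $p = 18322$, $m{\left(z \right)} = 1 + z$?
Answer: $32016092$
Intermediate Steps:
$b = 71$ ($b = 40 + 31 = 71$)
$w = 32022176$ ($w = \left(2035 + 10632\right) \left(-15794 + 18322\right) = 12667 \cdot 2528 = 32022176$)
$c = 6084$ ($c = \left(71 + \left(1 + 6\right)\right)^{2} = \left(71 + 7\right)^{2} = 78^{2} = 6084$)
$w - c = 32022176 - 6084 = 32016092$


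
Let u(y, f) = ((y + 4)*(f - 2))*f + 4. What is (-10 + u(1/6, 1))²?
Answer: 3721/36 ≈ 103.36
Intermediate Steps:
u(y, f) = 4 + f*(-2 + f)*(4 + y) (u(y, f) = ((4 + y)*(-2 + f))*f + 4 = ((-2 + f)*(4 + y))*f + 4 = f*(-2 + f)*(4 + y) + 4 = 4 + f*(-2 + f)*(4 + y))
(-10 + u(1/6, 1))² = (-10 + (4 - 8*1 + 4*1² + (1/6)*1² - 2*1*1/6))² = (-10 + (4 - 8 + 4*1 + (1*(⅙))*1 - 2*1*1*(⅙)))² = (-10 + (4 - 8 + 4 + (⅙)*1 - 2*1*⅙))² = (-10 + (4 - 8 + 4 + ⅙ - ⅓))² = (-10 - ⅙)² = (-61/6)² = 3721/36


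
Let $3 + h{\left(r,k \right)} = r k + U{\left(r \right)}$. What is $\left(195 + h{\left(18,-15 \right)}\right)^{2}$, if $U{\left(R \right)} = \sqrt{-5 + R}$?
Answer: $\left(78 - \sqrt{13}\right)^{2} \approx 5534.5$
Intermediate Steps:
$h{\left(r,k \right)} = -3 + \sqrt{-5 + r} + k r$ ($h{\left(r,k \right)} = -3 + \left(r k + \sqrt{-5 + r}\right) = -3 + \left(k r + \sqrt{-5 + r}\right) = -3 + \left(\sqrt{-5 + r} + k r\right) = -3 + \sqrt{-5 + r} + k r$)
$\left(195 + h{\left(18,-15 \right)}\right)^{2} = \left(195 - \left(273 - \sqrt{-5 + 18}\right)\right)^{2} = \left(195 - \left(273 - \sqrt{13}\right)\right)^{2} = \left(-78 + \sqrt{13}\right)^{2}$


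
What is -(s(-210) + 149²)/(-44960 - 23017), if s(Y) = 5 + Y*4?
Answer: 2374/7553 ≈ 0.31431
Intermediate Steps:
s(Y) = 5 + 4*Y
-(s(-210) + 149²)/(-44960 - 23017) = -((5 + 4*(-210)) + 149²)/(-44960 - 23017) = -((5 - 840) + 22201)/(-67977) = -(-835 + 22201)*(-1)/67977 = -21366*(-1)/67977 = -1*(-2374/7553) = 2374/7553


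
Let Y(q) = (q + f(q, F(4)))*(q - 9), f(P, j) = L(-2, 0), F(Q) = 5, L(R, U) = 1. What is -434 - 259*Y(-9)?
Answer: -37730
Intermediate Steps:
f(P, j) = 1
Y(q) = (1 + q)*(-9 + q) (Y(q) = (q + 1)*(q - 9) = (1 + q)*(-9 + q))
-434 - 259*Y(-9) = -434 - 259*(-9 + (-9)² - 8*(-9)) = -434 - 259*(-9 + 81 + 72) = -434 - 259*144 = -434 - 37296 = -37730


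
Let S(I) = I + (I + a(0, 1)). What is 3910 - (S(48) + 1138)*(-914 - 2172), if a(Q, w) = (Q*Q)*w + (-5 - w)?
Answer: 3793518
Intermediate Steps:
a(Q, w) = -5 - w + w*Q² (a(Q, w) = Q²*w + (-5 - w) = w*Q² + (-5 - w) = -5 - w + w*Q²)
S(I) = -6 + 2*I (S(I) = I + (I + (-5 - 1*1 + 1*0²)) = I + (I + (-5 - 1 + 1*0)) = I + (I + (-5 - 1 + 0)) = I + (I - 6) = I + (-6 + I) = -6 + 2*I)
3910 - (S(48) + 1138)*(-914 - 2172) = 3910 - ((-6 + 2*48) + 1138)*(-914 - 2172) = 3910 - ((-6 + 96) + 1138)*(-3086) = 3910 - (90 + 1138)*(-3086) = 3910 - 1228*(-3086) = 3910 - 1*(-3789608) = 3910 + 3789608 = 3793518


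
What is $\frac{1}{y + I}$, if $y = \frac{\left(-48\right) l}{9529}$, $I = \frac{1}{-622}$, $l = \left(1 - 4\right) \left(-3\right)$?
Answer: $- \frac{5927038}{278233} \approx -21.302$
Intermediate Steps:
$l = 9$ ($l = \left(-3\right) \left(-3\right) = 9$)
$I = - \frac{1}{622} \approx -0.0016077$
$y = - \frac{432}{9529}$ ($y = \frac{\left(-48\right) 9}{9529} = \left(-432\right) \frac{1}{9529} = - \frac{432}{9529} \approx -0.045335$)
$\frac{1}{y + I} = \frac{1}{- \frac{432}{9529} - \frac{1}{622}} = \frac{1}{- \frac{278233}{5927038}} = - \frac{5927038}{278233}$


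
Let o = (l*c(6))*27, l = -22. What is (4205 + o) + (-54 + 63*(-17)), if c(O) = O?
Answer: -484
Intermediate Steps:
o = -3564 (o = -22*6*27 = -132*27 = -3564)
(4205 + o) + (-54 + 63*(-17)) = (4205 - 3564) + (-54 + 63*(-17)) = 641 + (-54 - 1071) = 641 - 1125 = -484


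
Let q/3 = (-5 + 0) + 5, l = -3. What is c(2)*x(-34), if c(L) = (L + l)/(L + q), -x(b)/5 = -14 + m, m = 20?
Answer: 15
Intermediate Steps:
x(b) = -30 (x(b) = -5*(-14 + 20) = -5*6 = -30)
q = 0 (q = 3*((-5 + 0) + 5) = 3*(-5 + 5) = 3*0 = 0)
c(L) = (-3 + L)/L (c(L) = (L - 3)/(L + 0) = (-3 + L)/L)
c(2)*x(-34) = ((-3 + 2)/2)*(-30) = ((½)*(-1))*(-30) = -½*(-30) = 15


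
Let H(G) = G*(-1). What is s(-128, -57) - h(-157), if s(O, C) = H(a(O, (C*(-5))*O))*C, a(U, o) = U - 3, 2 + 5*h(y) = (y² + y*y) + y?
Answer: -86474/5 ≈ -17295.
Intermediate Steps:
h(y) = -⅖ + y/5 + 2*y²/5 (h(y) = -⅖ + ((y² + y*y) + y)/5 = -⅖ + ((y² + y²) + y)/5 = -⅖ + (2*y² + y)/5 = -⅖ + (y + 2*y²)/5 = -⅖ + (y/5 + 2*y²/5) = -⅖ + y/5 + 2*y²/5)
a(U, o) = -3 + U
H(G) = -G
s(O, C) = C*(3 - O) (s(O, C) = (-(-3 + O))*C = (3 - O)*C = C*(3 - O))
s(-128, -57) - h(-157) = -57*(3 - 1*(-128)) - (-⅖ + (⅕)*(-157) + (⅖)*(-157)²) = -57*(3 + 128) - (-⅖ - 157/5 + (⅖)*24649) = -57*131 - (-⅖ - 157/5 + 49298/5) = -7467 - 1*49139/5 = -7467 - 49139/5 = -86474/5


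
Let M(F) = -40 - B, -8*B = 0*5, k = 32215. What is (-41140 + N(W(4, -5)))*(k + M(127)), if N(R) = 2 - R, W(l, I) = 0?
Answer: -1323615150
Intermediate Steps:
B = 0 (B = -0*5 = -⅛*0 = 0)
M(F) = -40 (M(F) = -40 - 1*0 = -40 + 0 = -40)
(-41140 + N(W(4, -5)))*(k + M(127)) = (-41140 + (2 - 1*0))*(32215 - 40) = (-41140 + (2 + 0))*32175 = (-41140 + 2)*32175 = -41138*32175 = -1323615150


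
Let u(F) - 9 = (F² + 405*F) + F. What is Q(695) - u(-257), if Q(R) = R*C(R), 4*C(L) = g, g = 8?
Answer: 39674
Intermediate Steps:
C(L) = 2 (C(L) = (¼)*8 = 2)
u(F) = 9 + F² + 406*F (u(F) = 9 + ((F² + 405*F) + F) = 9 + (F² + 406*F) = 9 + F² + 406*F)
Q(R) = 2*R (Q(R) = R*2 = 2*R)
Q(695) - u(-257) = 2*695 - (9 + (-257)² + 406*(-257)) = 1390 - (9 + 66049 - 104342) = 1390 - 1*(-38284) = 1390 + 38284 = 39674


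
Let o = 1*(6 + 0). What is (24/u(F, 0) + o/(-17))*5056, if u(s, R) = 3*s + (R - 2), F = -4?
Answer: -1243776/119 ≈ -10452.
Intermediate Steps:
u(s, R) = -2 + R + 3*s (u(s, R) = 3*s + (-2 + R) = -2 + R + 3*s)
o = 6 (o = 1*6 = 6)
(24/u(F, 0) + o/(-17))*5056 = (24/(-2 + 0 + 3*(-4)) + 6/(-17))*5056 = (24/(-2 + 0 - 12) + 6*(-1/17))*5056 = (24/(-14) - 6/17)*5056 = (24*(-1/14) - 6/17)*5056 = (-12/7 - 6/17)*5056 = -246/119*5056 = -1243776/119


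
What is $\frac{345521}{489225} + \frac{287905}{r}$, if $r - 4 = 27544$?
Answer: $\frac{192533593}{17256300} \approx 11.157$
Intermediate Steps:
$r = 27548$ ($r = 4 + 27544 = 27548$)
$\frac{345521}{489225} + \frac{287905}{r} = \frac{345521}{489225} + \frac{287905}{27548} = 345521 \cdot \frac{1}{489225} + 287905 \cdot \frac{1}{27548} = \frac{31411}{44475} + \frac{4055}{388} = \frac{192533593}{17256300}$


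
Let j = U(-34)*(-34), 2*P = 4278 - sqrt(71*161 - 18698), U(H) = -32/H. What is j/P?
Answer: -273792/18308551 - 832*I*sqrt(43)/18308551 ≈ -0.014954 - 0.00029799*I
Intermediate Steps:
P = 2139 - 13*I*sqrt(43)/2 (P = (4278 - sqrt(71*161 - 18698))/2 = (4278 - sqrt(11431 - 18698))/2 = (4278 - sqrt(-7267))/2 = (4278 - 13*I*sqrt(43))/2 = 2139 - 13*I*sqrt(43)/2 ≈ 2139.0 - 42.623*I)
j = -32 (j = -32/(-34)*(-34) = -32*(-1/34)*(-34) = (16/17)*(-34) = -32)
j/P = -32/(2139 - 13*I*sqrt(43)/2)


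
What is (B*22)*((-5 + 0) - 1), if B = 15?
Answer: -1980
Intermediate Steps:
(B*22)*((-5 + 0) - 1) = (15*22)*((-5 + 0) - 1) = 330*(-5 - 1) = 330*(-6) = -1980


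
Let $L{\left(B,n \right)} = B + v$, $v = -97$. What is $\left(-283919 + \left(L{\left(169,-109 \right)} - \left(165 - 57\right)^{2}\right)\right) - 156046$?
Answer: $-451557$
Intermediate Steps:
$L{\left(B,n \right)} = -97 + B$ ($L{\left(B,n \right)} = B - 97 = -97 + B$)
$\left(-283919 + \left(L{\left(169,-109 \right)} - \left(165 - 57\right)^{2}\right)\right) - 156046 = \left(-283919 + \left(\left(-97 + 169\right) - \left(165 - 57\right)^{2}\right)\right) - 156046 = \left(-283919 + \left(72 - 108^{2}\right)\right) - 156046 = \left(-283919 + \left(72 - 11664\right)\right) - 156046 = \left(-283919 - 11592\right) - 156046 = -295511 - 156046 = -451557$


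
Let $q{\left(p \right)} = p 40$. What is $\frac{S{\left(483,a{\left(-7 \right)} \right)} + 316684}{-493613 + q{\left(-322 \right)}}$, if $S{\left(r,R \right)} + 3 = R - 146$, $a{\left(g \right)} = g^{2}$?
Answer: $- \frac{35176}{56277} \approx -0.62505$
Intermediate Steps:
$q{\left(p \right)} = 40 p$
$S{\left(r,R \right)} = -149 + R$ ($S{\left(r,R \right)} = -3 + \left(R - 146\right) = -3 + \left(-146 + R\right) = -149 + R$)
$\frac{S{\left(483,a{\left(-7 \right)} \right)} + 316684}{-493613 + q{\left(-322 \right)}} = \frac{\left(-149 + \left(-7\right)^{2}\right) + 316684}{-493613 + 40 \left(-322\right)} = \frac{\left(-149 + 49\right) + 316684}{-493613 - 12880} = \frac{-100 + 316684}{-506493} = 316584 \left(- \frac{1}{506493}\right) = - \frac{35176}{56277}$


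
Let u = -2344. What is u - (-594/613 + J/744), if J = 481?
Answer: -1068885685/456072 ≈ -2343.7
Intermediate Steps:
u - (-594/613 + J/744) = -2344 - (-594/613 + 481/744) = -2344 - 1*(-147083/456072) = -2344 + 147083/456072 = -1068885685/456072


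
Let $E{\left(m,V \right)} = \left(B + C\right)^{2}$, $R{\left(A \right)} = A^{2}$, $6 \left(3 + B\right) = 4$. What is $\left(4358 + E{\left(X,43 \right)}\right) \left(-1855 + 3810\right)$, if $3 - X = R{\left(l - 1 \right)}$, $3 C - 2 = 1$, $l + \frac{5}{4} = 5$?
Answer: $\frac{76710290}{9} \approx 8.5234 \cdot 10^{6}$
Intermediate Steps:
$l = \frac{15}{4}$ ($l = - \frac{5}{4} + 5 = \frac{15}{4} \approx 3.75$)
$B = - \frac{7}{3}$ ($B = -3 + \frac{1}{6} \cdot 4 = -3 + \frac{2}{3} = - \frac{7}{3} \approx -2.3333$)
$C = 1$ ($C = \frac{2}{3} + \frac{1}{3} \cdot 1 = \frac{2}{3} + \frac{1}{3} = 1$)
$X = - \frac{73}{16}$ ($X = 3 - \left(\frac{15}{4} - 1\right)^{2} = 3 - \left(\frac{11}{4}\right)^{2} = 3 - \frac{121}{16} = - \frac{73}{16} \approx -4.5625$)
$E{\left(m,V \right)} = \frac{16}{9}$ ($E{\left(m,V \right)} = \left(- \frac{7}{3} + 1\right)^{2} = \left(- \frac{4}{3}\right)^{2} = \frac{16}{9}$)
$\left(4358 + E{\left(X,43 \right)}\right) \left(-1855 + 3810\right) = \left(4358 + \frac{16}{9}\right) \left(-1855 + 3810\right) = \frac{39238}{9} \cdot 1955 = \frac{76710290}{9}$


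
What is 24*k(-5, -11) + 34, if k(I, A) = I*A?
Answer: 1354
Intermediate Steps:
k(I, A) = A*I
24*k(-5, -11) + 34 = 24*(-11*(-5)) + 34 = 24*55 + 34 = 1320 + 34 = 1354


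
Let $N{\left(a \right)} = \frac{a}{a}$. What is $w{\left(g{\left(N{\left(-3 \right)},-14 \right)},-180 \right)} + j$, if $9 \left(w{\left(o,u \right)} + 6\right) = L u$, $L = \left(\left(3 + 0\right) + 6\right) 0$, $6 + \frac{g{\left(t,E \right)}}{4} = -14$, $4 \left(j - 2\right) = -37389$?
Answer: $- \frac{37405}{4} \approx -9351.3$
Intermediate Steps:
$N{\left(a \right)} = 1$
$j = - \frac{37381}{4}$ ($j = 2 + \frac{1}{4} \left(-37389\right) = 2 - \frac{37389}{4} = - \frac{37381}{4} \approx -9345.3$)
$g{\left(t,E \right)} = -80$ ($g{\left(t,E \right)} = -24 + 4 \left(-14\right) = -24 - 56 = -80$)
$L = 0$ ($L = \left(3 + 6\right) 0 = 9 \cdot 0 = 0$)
$w{\left(o,u \right)} = -6$ ($w{\left(o,u \right)} = -6 + \frac{0 u}{9} = -6 + \frac{1}{9} \cdot 0 = -6 + 0 = -6$)
$w{\left(g{\left(N{\left(-3 \right)},-14 \right)},-180 \right)} + j = -6 - \frac{37381}{4} = - \frac{37405}{4}$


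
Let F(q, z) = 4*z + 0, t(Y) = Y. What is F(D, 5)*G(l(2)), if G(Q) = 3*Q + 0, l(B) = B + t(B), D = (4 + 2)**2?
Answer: 240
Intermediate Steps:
D = 36 (D = 6**2 = 36)
l(B) = 2*B (l(B) = B + B = 2*B)
G(Q) = 3*Q
F(q, z) = 4*z
F(D, 5)*G(l(2)) = (4*5)*(3*(2*2)) = 20*(3*4) = 20*12 = 240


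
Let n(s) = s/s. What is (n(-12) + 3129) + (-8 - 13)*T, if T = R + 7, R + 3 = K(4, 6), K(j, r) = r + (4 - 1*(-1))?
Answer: 2815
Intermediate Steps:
K(j, r) = 5 + r (K(j, r) = r + (4 + 1) = r + 5 = 5 + r)
n(s) = 1
R = 8 (R = -3 + (5 + 6) = -3 + 11 = 8)
T = 15 (T = 8 + 7 = 15)
(n(-12) + 3129) + (-8 - 13)*T = (1 + 3129) + (-8 - 13)*15 = 3130 - 21*15 = 3130 - 315 = 2815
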